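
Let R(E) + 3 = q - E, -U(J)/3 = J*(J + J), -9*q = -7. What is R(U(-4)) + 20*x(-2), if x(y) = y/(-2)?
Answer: 1024/9 ≈ 113.78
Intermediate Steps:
q = 7/9 (q = -⅑*(-7) = 7/9 ≈ 0.77778)
U(J) = -6*J² (U(J) = -3*J*(J + J) = -3*J*2*J = -6*J²)
x(y) = -y/2 (x(y) = y*(-½) = -y/2)
R(E) = -20/9 - E (R(E) = -3 + (7/9 - E) = -20/9 - E)
R(U(-4)) + 20*x(-2) = (-20/9 - (-6)*(-4)²) + 20*(-½*(-2)) = (-20/9 - (-6)*16) + 20*1 = (-20/9 - 1*(-96)) + 20 = (-20/9 + 96) + 20 = 844/9 + 20 = 1024/9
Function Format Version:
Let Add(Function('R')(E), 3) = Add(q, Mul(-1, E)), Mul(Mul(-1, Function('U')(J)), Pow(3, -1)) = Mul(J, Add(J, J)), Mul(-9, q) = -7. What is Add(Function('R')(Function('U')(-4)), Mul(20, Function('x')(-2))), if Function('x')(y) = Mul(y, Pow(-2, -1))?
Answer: Rational(1024, 9) ≈ 113.78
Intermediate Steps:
q = Rational(7, 9) (q = Mul(Rational(-1, 9), -7) = Rational(7, 9) ≈ 0.77778)
Function('U')(J) = Mul(-6, Pow(J, 2)) (Function('U')(J) = Mul(-3, Mul(J, Add(J, J))) = Mul(-3, Mul(J, Mul(2, J))) = Mul(-3, Mul(2, Pow(J, 2))) = Mul(-6, Pow(J, 2)))
Function('x')(y) = Mul(Rational(-1, 2), y) (Function('x')(y) = Mul(y, Rational(-1, 2)) = Mul(Rational(-1, 2), y))
Function('R')(E) = Add(Rational(-20, 9), Mul(-1, E)) (Function('R')(E) = Add(-3, Add(Rational(7, 9), Mul(-1, E))) = Add(Rational(-20, 9), Mul(-1, E)))
Add(Function('R')(Function('U')(-4)), Mul(20, Function('x')(-2))) = Add(Add(Rational(-20, 9), Mul(-1, Mul(-6, Pow(-4, 2)))), Mul(20, Mul(Rational(-1, 2), -2))) = Add(Add(Rational(-20, 9), Mul(-1, Mul(-6, 16))), Mul(20, 1)) = Add(Add(Rational(-20, 9), Mul(-1, -96)), 20) = Add(Add(Rational(-20, 9), 96), 20) = Add(Rational(844, 9), 20) = Rational(1024, 9)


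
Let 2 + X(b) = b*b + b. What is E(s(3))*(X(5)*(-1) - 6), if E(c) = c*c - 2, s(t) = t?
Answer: -238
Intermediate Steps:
X(b) = -2 + b + b**2 (X(b) = -2 + (b*b + b) = -2 + (b**2 + b) = -2 + (b + b**2) = -2 + b + b**2)
E(c) = -2 + c**2 (E(c) = c**2 - 2 = -2 + c**2)
E(s(3))*(X(5)*(-1) - 6) = (-2 + 3**2)*((-2 + 5 + 5**2)*(-1) - 6) = (-2 + 9)*((-2 + 5 + 25)*(-1) - 6) = 7*(28*(-1) - 6) = 7*(-28 - 6) = 7*(-34) = -238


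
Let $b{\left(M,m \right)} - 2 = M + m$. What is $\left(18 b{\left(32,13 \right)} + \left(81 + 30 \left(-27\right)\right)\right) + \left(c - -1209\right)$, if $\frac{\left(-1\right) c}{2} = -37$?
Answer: $1400$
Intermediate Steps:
$c = 74$ ($c = \left(-2\right) \left(-37\right) = 74$)
$b{\left(M,m \right)} = 2 + M + m$ ($b{\left(M,m \right)} = 2 + \left(M + m\right) = 2 + M + m$)
$\left(18 b{\left(32,13 \right)} + \left(81 + 30 \left(-27\right)\right)\right) + \left(c - -1209\right) = \left(18 \left(2 + 32 + 13\right) + \left(81 + 30 \left(-27\right)\right)\right) + \left(74 - -1209\right) = \left(18 \cdot 47 + \left(81 - 810\right)\right) + \left(74 + 1209\right) = \left(846 - 729\right) + 1283 = 117 + 1283 = 1400$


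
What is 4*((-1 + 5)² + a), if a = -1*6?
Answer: 40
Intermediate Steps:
a = -6
4*((-1 + 5)² + a) = 4*((-1 + 5)² - 6) = 4*(4² - 6) = 4*(16 - 6) = 4*10 = 40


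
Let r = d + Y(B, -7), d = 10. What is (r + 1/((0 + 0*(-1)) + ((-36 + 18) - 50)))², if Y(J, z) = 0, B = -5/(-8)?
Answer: 461041/4624 ≈ 99.706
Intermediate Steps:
B = 5/8 (B = -5*(-⅛) = 5/8 ≈ 0.62500)
r = 10 (r = 10 + 0 = 10)
(r + 1/((0 + 0*(-1)) + ((-36 + 18) - 50)))² = (10 + 1/((0 + 0*(-1)) + ((-36 + 18) - 50)))² = (10 + 1/((0 + 0) + (-18 - 50)))² = (10 + 1/(0 - 68))² = (10 + 1/(-68))² = (10 - 1/68)² = (679/68)² = 461041/4624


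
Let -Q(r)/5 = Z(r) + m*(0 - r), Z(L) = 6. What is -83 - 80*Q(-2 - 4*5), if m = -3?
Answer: -24083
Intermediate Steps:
Q(r) = -30 - 15*r (Q(r) = -5*(6 - 3*(0 - r)) = -5*(6 - (-3)*r) = -5*(6 + 3*r) = -30 - 15*r)
-83 - 80*Q(-2 - 4*5) = -83 - 80*(-30 - 15*(-2 - 4*5)) = -83 - 80*(-30 - 15*(-2 - 20)) = -83 - 80*(-30 - 15*(-22)) = -83 - 80*(-30 + 330) = -83 - 80*300 = -83 - 24000 = -24083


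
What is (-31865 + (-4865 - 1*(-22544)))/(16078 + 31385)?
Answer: -14186/47463 ≈ -0.29889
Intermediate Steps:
(-31865 + (-4865 - 1*(-22544)))/(16078 + 31385) = (-31865 + (-4865 + 22544))/47463 = (-31865 + 17679)*(1/47463) = -14186*1/47463 = -14186/47463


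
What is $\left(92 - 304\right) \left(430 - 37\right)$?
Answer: $-83316$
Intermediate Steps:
$\left(92 - 304\right) \left(430 - 37\right) = \left(-212\right) 393 = -83316$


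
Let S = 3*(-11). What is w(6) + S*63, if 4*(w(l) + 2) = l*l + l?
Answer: -4141/2 ≈ -2070.5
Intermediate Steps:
S = -33
w(l) = -2 + l/4 + l**2/4 (w(l) = -2 + (l*l + l)/4 = -2 + (l**2 + l)/4 = -2 + (l + l**2)/4 = -2 + (l/4 + l**2/4) = -2 + l/4 + l**2/4)
w(6) + S*63 = (-2 + (1/4)*6 + (1/4)*6**2) - 33*63 = (-2 + 3/2 + (1/4)*36) - 2079 = (-2 + 3/2 + 9) - 2079 = 17/2 - 2079 = -4141/2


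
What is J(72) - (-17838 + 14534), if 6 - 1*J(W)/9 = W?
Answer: 2710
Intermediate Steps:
J(W) = 54 - 9*W
J(72) - (-17838 + 14534) = (54 - 9*72) - (-17838 + 14534) = (54 - 648) - 1*(-3304) = -594 + 3304 = 2710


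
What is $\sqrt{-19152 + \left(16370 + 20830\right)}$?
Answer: $8 \sqrt{282} \approx 134.34$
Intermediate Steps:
$\sqrt{-19152 + \left(16370 + 20830\right)} = \sqrt{-19152 + 37200} = \sqrt{18048} = 8 \sqrt{282}$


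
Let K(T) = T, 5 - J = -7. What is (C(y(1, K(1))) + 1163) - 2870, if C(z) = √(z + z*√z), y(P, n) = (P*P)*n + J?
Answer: -1707 + √(13 + 13*√13) ≈ -1699.3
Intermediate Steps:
J = 12 (J = 5 - 1*(-7) = 5 + 7 = 12)
y(P, n) = 12 + n*P² (y(P, n) = (P*P)*n + 12 = P²*n + 12 = n*P² + 12 = 12 + n*P²)
C(z) = √(z + z^(3/2))
(C(y(1, K(1))) + 1163) - 2870 = (√((12 + 1*1²) + (12 + 1*1²)^(3/2)) + 1163) - 2870 = (√((12 + 1*1) + (12 + 1*1)^(3/2)) + 1163) - 2870 = (√((12 + 1) + (12 + 1)^(3/2)) + 1163) - 2870 = (√(13 + 13^(3/2)) + 1163) - 2870 = (√(13 + 13*√13) + 1163) - 2870 = (1163 + √(13 + 13*√13)) - 2870 = -1707 + √(13 + 13*√13)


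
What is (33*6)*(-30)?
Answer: -5940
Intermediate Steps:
(33*6)*(-30) = 198*(-30) = -5940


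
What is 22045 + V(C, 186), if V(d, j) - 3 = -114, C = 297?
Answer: 21934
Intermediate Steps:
V(d, j) = -111 (V(d, j) = 3 - 114 = -111)
22045 + V(C, 186) = 22045 - 111 = 21934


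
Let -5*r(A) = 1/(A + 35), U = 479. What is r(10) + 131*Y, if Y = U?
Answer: 14118524/225 ≈ 62749.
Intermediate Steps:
r(A) = -1/(5*(35 + A)) (r(A) = -1/(5*(A + 35)) = -1/(5*(35 + A)))
Y = 479
r(10) + 131*Y = -1/(175 + 5*10) + 131*479 = -1/(175 + 50) + 62749 = -1/225 + 62749 = 14118524/225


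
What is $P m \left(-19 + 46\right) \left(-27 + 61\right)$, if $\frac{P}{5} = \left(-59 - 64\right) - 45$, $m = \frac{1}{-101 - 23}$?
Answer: $\frac{192780}{31} \approx 6218.7$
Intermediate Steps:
$m = - \frac{1}{124}$ ($m = \frac{1}{-124} = - \frac{1}{124} \approx -0.0080645$)
$P = -840$ ($P = 5 \left(\left(-59 - 64\right) - 45\right) = 5 \left(-123 - 45\right) = 5 \left(-168\right) = -840$)
$P m \left(-19 + 46\right) \left(-27 + 61\right) = \left(-840\right) \left(- \frac{1}{124}\right) \left(-19 + 46\right) \left(-27 + 61\right) = \frac{210 \cdot 27 \cdot 34}{31} = \frac{210}{31} \cdot 918 = \frac{192780}{31}$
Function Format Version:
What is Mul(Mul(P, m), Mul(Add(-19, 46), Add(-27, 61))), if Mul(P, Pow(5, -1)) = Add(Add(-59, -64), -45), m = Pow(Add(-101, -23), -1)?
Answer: Rational(192780, 31) ≈ 6218.7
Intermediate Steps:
m = Rational(-1, 124) (m = Pow(-124, -1) = Rational(-1, 124) ≈ -0.0080645)
P = -840 (P = Mul(5, Add(Add(-59, -64), -45)) = Mul(5, Add(-123, -45)) = Mul(5, -168) = -840)
Mul(Mul(P, m), Mul(Add(-19, 46), Add(-27, 61))) = Mul(Mul(-840, Rational(-1, 124)), Mul(Add(-19, 46), Add(-27, 61))) = Mul(Rational(210, 31), Mul(27, 34)) = Mul(Rational(210, 31), 918) = Rational(192780, 31)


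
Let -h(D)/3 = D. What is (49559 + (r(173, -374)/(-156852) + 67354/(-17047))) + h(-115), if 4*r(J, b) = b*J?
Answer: 266851646307833/5347712088 ≈ 49900.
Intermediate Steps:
h(D) = -3*D
r(J, b) = J*b/4 (r(J, b) = (b*J)/4 = (J*b)/4 = J*b/4)
(49559 + (r(173, -374)/(-156852) + 67354/(-17047))) + h(-115) = (49559 + (((¼)*173*(-374))/(-156852) + 67354/(-17047))) - 3*(-115) = (49559 + (-32351/2*(-1/156852) + 67354*(-1/17047))) + 345 = (49559 + (32351/313704 - 67354/17047)) + 345 = (49559 - 20577731719/5347712088) + 345 = 265006685637473/5347712088 + 345 = 266851646307833/5347712088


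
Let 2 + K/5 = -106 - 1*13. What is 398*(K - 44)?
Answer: -258302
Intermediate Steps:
K = -605 (K = -10 + 5*(-106 - 1*13) = -10 + 5*(-106 - 13) = -10 + 5*(-119) = -10 - 595 = -605)
398*(K - 44) = 398*(-605 - 44) = 398*(-649) = -258302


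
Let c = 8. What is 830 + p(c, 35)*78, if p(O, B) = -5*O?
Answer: -2290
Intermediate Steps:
830 + p(c, 35)*78 = 830 - 5*8*78 = 830 - 40*78 = 830 - 3120 = -2290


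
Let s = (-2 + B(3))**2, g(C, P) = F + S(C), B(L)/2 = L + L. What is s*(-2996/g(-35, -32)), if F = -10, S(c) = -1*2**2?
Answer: 21400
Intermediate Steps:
S(c) = -4 (S(c) = -1*4 = -4)
B(L) = 4*L (B(L) = 2*(L + L) = 2*(2*L) = 4*L)
g(C, P) = -14 (g(C, P) = -10 - 4 = -14)
s = 100 (s = (-2 + 4*3)**2 = (-2 + 12)**2 = 10**2 = 100)
s*(-2996/g(-35, -32)) = 100*(-2996/(-14)) = 100*(-2996*(-1/14)) = 100*214 = 21400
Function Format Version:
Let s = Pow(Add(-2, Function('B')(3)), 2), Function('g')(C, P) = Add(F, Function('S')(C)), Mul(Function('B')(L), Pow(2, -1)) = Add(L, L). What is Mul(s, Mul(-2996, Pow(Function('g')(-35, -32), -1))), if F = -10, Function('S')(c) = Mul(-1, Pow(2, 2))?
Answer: 21400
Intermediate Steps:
Function('S')(c) = -4 (Function('S')(c) = Mul(-1, 4) = -4)
Function('B')(L) = Mul(4, L) (Function('B')(L) = Mul(2, Add(L, L)) = Mul(2, Mul(2, L)) = Mul(4, L))
Function('g')(C, P) = -14 (Function('g')(C, P) = Add(-10, -4) = -14)
s = 100 (s = Pow(Add(-2, Mul(4, 3)), 2) = Pow(Add(-2, 12), 2) = Pow(10, 2) = 100)
Mul(s, Mul(-2996, Pow(Function('g')(-35, -32), -1))) = Mul(100, Mul(-2996, Pow(-14, -1))) = Mul(100, Mul(-2996, Rational(-1, 14))) = Mul(100, 214) = 21400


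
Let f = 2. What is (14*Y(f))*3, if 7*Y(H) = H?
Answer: 12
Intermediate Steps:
Y(H) = H/7
(14*Y(f))*3 = (14*((⅐)*2))*3 = (14*(2/7))*3 = 4*3 = 12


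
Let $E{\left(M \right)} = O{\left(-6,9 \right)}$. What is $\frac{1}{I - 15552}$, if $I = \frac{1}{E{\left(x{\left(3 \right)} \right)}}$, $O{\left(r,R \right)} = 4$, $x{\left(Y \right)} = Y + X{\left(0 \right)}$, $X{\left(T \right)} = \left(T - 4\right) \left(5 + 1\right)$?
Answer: $- \frac{4}{62207} \approx -6.4301 \cdot 10^{-5}$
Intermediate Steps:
$X{\left(T \right)} = -24 + 6 T$ ($X{\left(T \right)} = \left(-4 + T\right) 6 = -24 + 6 T$)
$x{\left(Y \right)} = -24 + Y$ ($x{\left(Y \right)} = Y + \left(-24 + 6 \cdot 0\right) = Y + \left(-24 + 0\right) = Y - 24 = -24 + Y$)
$E{\left(M \right)} = 4$
$I = \frac{1}{4} \approx 0.25$
$\frac{1}{I - 15552} = \frac{1}{\frac{1}{4} - 15552} = \frac{1}{- \frac{62207}{4}} = - \frac{4}{62207}$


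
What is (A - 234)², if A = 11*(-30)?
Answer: 318096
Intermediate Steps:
A = -330
(A - 234)² = (-330 - 234)² = (-564)² = 318096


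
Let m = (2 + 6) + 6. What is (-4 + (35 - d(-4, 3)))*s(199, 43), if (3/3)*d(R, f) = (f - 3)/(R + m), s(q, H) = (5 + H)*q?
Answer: 296112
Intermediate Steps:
m = 14 (m = 8 + 6 = 14)
s(q, H) = q*(5 + H)
d(R, f) = (-3 + f)/(14 + R) (d(R, f) = (f - 3)/(R + 14) = (-3 + f)/(14 + R))
(-4 + (35 - d(-4, 3)))*s(199, 43) = (-4 + (35 - (-3 + 3)/(14 - 4)))*(199*(5 + 43)) = (-4 + (35 - 0/10))*(199*48) = (-4 + (35 - 0/10))*9552 = (-4 + (35 - 1*0))*9552 = (-4 + (35 + 0))*9552 = (-4 + 35)*9552 = 31*9552 = 296112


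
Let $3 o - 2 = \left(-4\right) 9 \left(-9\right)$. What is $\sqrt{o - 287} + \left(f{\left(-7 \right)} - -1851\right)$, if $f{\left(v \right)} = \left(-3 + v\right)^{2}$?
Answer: $1951 + \frac{i \sqrt{1605}}{3} \approx 1951.0 + 13.354 i$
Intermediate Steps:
$o = \frac{326}{3}$ ($o = \frac{2}{3} + \frac{\left(-4\right) 9 \left(-9\right)}{3} = \frac{2}{3} + \frac{\left(-36\right) \left(-9\right)}{3} = \frac{2}{3} + \frac{1}{3} \cdot 324 = \frac{2}{3} + 108 = \frac{326}{3} \approx 108.67$)
$\sqrt{o - 287} + \left(f{\left(-7 \right)} - -1851\right) = \sqrt{\frac{326}{3} - 287} + \left(\left(-3 - 7\right)^{2} - -1851\right) = \sqrt{- \frac{535}{3}} + \left(\left(-10\right)^{2} + 1851\right) = \frac{i \sqrt{1605}}{3} + \left(100 + 1851\right) = \frac{i \sqrt{1605}}{3} + 1951 = 1951 + \frac{i \sqrt{1605}}{3}$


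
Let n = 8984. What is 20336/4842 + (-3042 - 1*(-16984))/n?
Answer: 62551447/10875132 ≈ 5.7518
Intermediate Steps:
20336/4842 + (-3042 - 1*(-16984))/n = 20336/4842 + (-3042 - 1*(-16984))/8984 = 20336*(1/4842) + (-3042 + 16984)*(1/8984) = 10168/2421 + 13942*(1/8984) = 10168/2421 + 6971/4492 = 62551447/10875132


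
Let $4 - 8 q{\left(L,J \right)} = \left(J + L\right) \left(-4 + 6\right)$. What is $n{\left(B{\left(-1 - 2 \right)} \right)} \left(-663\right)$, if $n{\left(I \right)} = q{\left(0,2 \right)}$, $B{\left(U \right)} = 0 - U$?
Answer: $0$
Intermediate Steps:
$q{\left(L,J \right)} = \frac{1}{2} - \frac{J}{4} - \frac{L}{4}$ ($q{\left(L,J \right)} = \frac{1}{2} - \frac{\left(J + L\right) \left(-4 + 6\right)}{8} = \frac{1}{2} - \frac{\left(J + L\right) 2}{8} = \frac{1}{2} - \frac{2 J + 2 L}{8} = \frac{1}{2} - \left(\frac{J}{4} + \frac{L}{4}\right) = \frac{1}{2} - \frac{J}{4} - \frac{L}{4}$)
$B{\left(U \right)} = - U$
$n{\left(I \right)} = 0$ ($n{\left(I \right)} = \frac{1}{2} - \frac{1}{2} - 0 = \frac{1}{2} - \frac{1}{2} + 0 = 0$)
$n{\left(B{\left(-1 - 2 \right)} \right)} \left(-663\right) = 0 \left(-663\right) = 0$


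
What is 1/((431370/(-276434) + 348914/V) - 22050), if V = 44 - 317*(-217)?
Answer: -9513890761/209747911679317 ≈ -4.5359e-5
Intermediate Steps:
V = 68833 (V = 44 + 68789 = 68833)
1/((431370/(-276434) + 348914/V) - 22050) = 1/((431370/(-276434) + 348914/68833) - 22050) = 1/((431370*(-1/276434) + 348914*(1/68833)) - 22050) = 1/((-215685/138217 + 348914/68833) - 22050) = 1/(33379600733/9513890761 - 22050) = 1/(-209747911679317/9513890761) = -9513890761/209747911679317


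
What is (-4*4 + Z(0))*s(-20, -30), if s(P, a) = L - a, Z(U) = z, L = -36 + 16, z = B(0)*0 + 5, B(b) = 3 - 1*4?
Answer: -110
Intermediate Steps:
B(b) = -1 (B(b) = 3 - 4 = -1)
z = 5 (z = -1*0 + 5 = 0 + 5 = 5)
L = -20
Z(U) = 5
s(P, a) = -20 - a
(-4*4 + Z(0))*s(-20, -30) = (-4*4 + 5)*(-20 - 1*(-30)) = (-16 + 5)*(-20 + 30) = -11*10 = -110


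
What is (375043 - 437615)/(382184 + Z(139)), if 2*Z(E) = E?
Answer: -125144/764507 ≈ -0.16369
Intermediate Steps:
Z(E) = E/2
(375043 - 437615)/(382184 + Z(139)) = (375043 - 437615)/(382184 + (½)*139) = -62572/(382184 + 139/2) = -62572/764507/2 = -62572*2/764507 = -125144/764507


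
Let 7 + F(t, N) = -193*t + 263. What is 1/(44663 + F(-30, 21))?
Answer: 1/50709 ≈ 1.9720e-5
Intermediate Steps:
F(t, N) = 256 - 193*t (F(t, N) = -7 + (-193*t + 263) = -7 + (263 - 193*t) = 256 - 193*t)
1/(44663 + F(-30, 21)) = 1/(44663 + (256 - 193*(-30))) = 1/(44663 + (256 + 5790)) = 1/(44663 + 6046) = 1/50709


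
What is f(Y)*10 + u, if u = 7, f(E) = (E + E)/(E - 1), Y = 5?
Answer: 32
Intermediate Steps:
f(E) = 2*E/(-1 + E) (f(E) = (2*E)/(-1 + E) = 2*E/(-1 + E))
f(Y)*10 + u = (2*5/(-1 + 5))*10 + 7 = (2*5/4)*10 + 7 = (2*5*(¼))*10 + 7 = (5/2)*10 + 7 = 25 + 7 = 32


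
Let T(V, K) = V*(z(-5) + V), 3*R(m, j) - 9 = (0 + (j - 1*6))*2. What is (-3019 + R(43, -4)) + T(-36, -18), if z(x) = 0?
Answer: -5180/3 ≈ -1726.7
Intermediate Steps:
R(m, j) = -1 + 2*j/3 (R(m, j) = 3 + ((0 + (j - 1*6))*2)/3 = 3 + ((0 + (j - 6))*2)/3 = 3 + ((0 + (-6 + j))*2)/3 = 3 + ((-6 + j)*2)/3 = 3 + (-12 + 2*j)/3 = 3 + (-4 + 2*j/3) = -1 + 2*j/3)
T(V, K) = V**2 (T(V, K) = V*(0 + V) = V*V = V**2)
(-3019 + R(43, -4)) + T(-36, -18) = (-3019 + (-1 + (2/3)*(-4))) + (-36)**2 = (-3019 + (-1 - 8/3)) + 1296 = (-3019 - 11/3) + 1296 = -9068/3 + 1296 = -5180/3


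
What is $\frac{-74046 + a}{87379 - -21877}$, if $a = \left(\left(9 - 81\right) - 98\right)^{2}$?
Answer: $- \frac{22573}{54628} \approx -0.41321$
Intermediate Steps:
$a = 28900$ ($a = \left(\left(9 - 81\right) - 98\right)^{2} = \left(-72 - 98\right)^{2} = \left(-170\right)^{2} = 28900$)
$\frac{-74046 + a}{87379 - -21877} = \frac{-74046 + 28900}{87379 - -21877} = - \frac{45146}{87379 + \left(-99 + 21976\right)} = - \frac{45146}{87379 + 21877} = - \frac{45146}{109256} = \left(-45146\right) \frac{1}{109256} = - \frac{22573}{54628}$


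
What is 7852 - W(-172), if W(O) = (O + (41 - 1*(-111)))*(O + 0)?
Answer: 4412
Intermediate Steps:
W(O) = O*(152 + O) (W(O) = (O + (41 + 111))*O = (O + 152)*O = (152 + O)*O = O*(152 + O))
7852 - W(-172) = 7852 - (-172)*(152 - 172) = 7852 - (-172)*(-20) = 7852 - 1*3440 = 7852 - 3440 = 4412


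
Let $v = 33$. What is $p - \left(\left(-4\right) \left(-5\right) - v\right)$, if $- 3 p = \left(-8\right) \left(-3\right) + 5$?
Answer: $\frac{10}{3} \approx 3.3333$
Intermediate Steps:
$p = - \frac{29}{3}$ ($p = - \frac{\left(-8\right) \left(-3\right) + 5}{3} = - \frac{24 + 5}{3} = \left(- \frac{1}{3}\right) 29 = - \frac{29}{3} \approx -9.6667$)
$p - \left(\left(-4\right) \left(-5\right) - v\right) = - \frac{29}{3} - \left(\left(-4\right) \left(-5\right) - 33\right) = - \frac{29}{3} - \left(20 - 33\right) = - \frac{29}{3} - -13 = - \frac{29}{3} + 13 = \frac{10}{3}$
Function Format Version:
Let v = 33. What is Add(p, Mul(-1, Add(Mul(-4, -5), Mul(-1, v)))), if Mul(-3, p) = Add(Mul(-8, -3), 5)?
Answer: Rational(10, 3) ≈ 3.3333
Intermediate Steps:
p = Rational(-29, 3) (p = Mul(Rational(-1, 3), Add(Mul(-8, -3), 5)) = Mul(Rational(-1, 3), Add(24, 5)) = Mul(Rational(-1, 3), 29) = Rational(-29, 3) ≈ -9.6667)
Add(p, Mul(-1, Add(Mul(-4, -5), Mul(-1, v)))) = Add(Rational(-29, 3), Mul(-1, Add(Mul(-4, -5), Mul(-1, 33)))) = Add(Rational(-29, 3), Mul(-1, Add(20, -33))) = Add(Rational(-29, 3), Mul(-1, -13)) = Add(Rational(-29, 3), 13) = Rational(10, 3)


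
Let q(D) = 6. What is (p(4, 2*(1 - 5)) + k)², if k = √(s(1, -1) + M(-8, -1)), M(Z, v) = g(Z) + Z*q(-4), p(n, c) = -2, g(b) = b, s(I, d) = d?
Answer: (2 - I*√57)² ≈ -53.0 - 30.199*I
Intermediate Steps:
M(Z, v) = 7*Z (M(Z, v) = Z + Z*6 = Z + 6*Z = 7*Z)
k = I*√57 (k = √(-1 + 7*(-8)) = √(-1 - 56) = √(-57) = I*√57 ≈ 7.5498*I)
(p(4, 2*(1 - 5)) + k)² = (-2 + I*√57)²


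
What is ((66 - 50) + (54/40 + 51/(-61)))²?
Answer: 405901609/1488400 ≈ 272.71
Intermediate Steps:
((66 - 50) + (54/40 + 51/(-61)))² = (16 + (54*(1/40) + 51*(-1/61)))² = (16 + (27/20 - 51/61))² = (16 + 627/1220)² = (20147/1220)² = 405901609/1488400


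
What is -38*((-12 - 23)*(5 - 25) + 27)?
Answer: -27626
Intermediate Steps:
-38*((-12 - 23)*(5 - 25) + 27) = -38*(-35*(-20) + 27) = -38*(700 + 27) = -38*727 = -27626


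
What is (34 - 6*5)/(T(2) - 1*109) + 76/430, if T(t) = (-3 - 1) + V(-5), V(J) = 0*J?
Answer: 3434/24295 ≈ 0.14135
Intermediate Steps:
V(J) = 0
T(t) = -4 (T(t) = (-3 - 1) + 0 = -4 + 0 = -4)
(34 - 6*5)/(T(2) - 1*109) + 76/430 = (34 - 6*5)/(-4 - 1*109) + 76/430 = (34 - 1*30)/(-4 - 109) + 76*(1/430) = (34 - 30)/(-113) + 38/215 = 4*(-1/113) + 38/215 = -4/113 + 38/215 = 3434/24295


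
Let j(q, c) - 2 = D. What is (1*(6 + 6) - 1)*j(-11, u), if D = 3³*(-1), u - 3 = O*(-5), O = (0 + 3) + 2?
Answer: -275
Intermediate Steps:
O = 5 (O = 3 + 2 = 5)
u = -22 (u = 3 + 5*(-5) = 3 - 25 = -22)
D = -27 (D = 27*(-1) = -27)
j(q, c) = -25 (j(q, c) = 2 - 27 = -25)
(1*(6 + 6) - 1)*j(-11, u) = (1*(6 + 6) - 1)*(-25) = (1*12 - 1)*(-25) = (12 - 1)*(-25) = 11*(-25) = -275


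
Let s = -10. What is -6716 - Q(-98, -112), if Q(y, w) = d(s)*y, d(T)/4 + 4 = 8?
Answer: -5148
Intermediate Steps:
d(T) = 16 (d(T) = -16 + 4*8 = -16 + 32 = 16)
Q(y, w) = 16*y
-6716 - Q(-98, -112) = -6716 - 16*(-98) = -6716 - 1*(-1568) = -6716 + 1568 = -5148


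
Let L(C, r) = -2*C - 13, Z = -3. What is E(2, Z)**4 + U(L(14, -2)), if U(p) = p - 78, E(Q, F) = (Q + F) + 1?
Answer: -119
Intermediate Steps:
L(C, r) = -13 - 2*C
E(Q, F) = 1 + F + Q (E(Q, F) = (F + Q) + 1 = 1 + F + Q)
U(p) = -78 + p
E(2, Z)**4 + U(L(14, -2)) = (1 - 3 + 2)**4 + (-78 + (-13 - 2*14)) = 0**4 + (-78 + (-13 - 28)) = 0 + (-78 - 41) = 0 - 119 = -119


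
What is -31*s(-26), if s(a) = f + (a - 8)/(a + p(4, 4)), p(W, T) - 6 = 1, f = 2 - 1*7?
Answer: 1891/19 ≈ 99.526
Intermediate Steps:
f = -5 (f = 2 - 7 = -5)
p(W, T) = 7 (p(W, T) = 6 + 1 = 7)
s(a) = -5 + (-8 + a)/(7 + a) (s(a) = -5 + (a - 8)/(a + 7) = -5 + (-8 + a)/(7 + a))
-31*s(-26) = -31*(-43 - 4*(-26))/(7 - 26) = -31*(-43 + 104)/(-19) = -(-31)*61/19 = -31*(-61/19) = 1891/19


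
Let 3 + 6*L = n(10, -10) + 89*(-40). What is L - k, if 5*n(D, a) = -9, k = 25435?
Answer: -390437/15 ≈ -26029.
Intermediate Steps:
n(D, a) = -9/5 (n(D, a) = (1/5)*(-9) = -9/5)
L = -8912/15 (L = -1/2 + (-9/5 + 89*(-40))/6 = -1/2 + (-9/5 - 3560)/6 = -1/2 + (1/6)*(-17809/5) = -1/2 - 17809/30 = -8912/15 ≈ -594.13)
L - k = -8912/15 - 1*25435 = -8912/15 - 25435 = -390437/15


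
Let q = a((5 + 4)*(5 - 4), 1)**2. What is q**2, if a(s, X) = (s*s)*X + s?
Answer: 65610000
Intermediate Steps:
a(s, X) = s + X*s**2 (a(s, X) = s**2*X + s = X*s**2 + s = s + X*s**2)
q = 8100 (q = (((5 + 4)*(5 - 4))*(1 + 1*((5 + 4)*(5 - 4))))**2 = ((9*1)*(1 + 1*(9*1)))**2 = (9*(1 + 1*9))**2 = (9*(1 + 9))**2 = (9*10)**2 = 90**2 = 8100)
q**2 = 8100**2 = 65610000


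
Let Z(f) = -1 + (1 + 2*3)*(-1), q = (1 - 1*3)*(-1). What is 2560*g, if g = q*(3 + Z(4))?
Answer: -25600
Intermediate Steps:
q = 2 (q = (1 - 3)*(-1) = -2*(-1) = 2)
Z(f) = -8 (Z(f) = -1 + (1 + 6)*(-1) = -1 + 7*(-1) = -1 - 7 = -8)
g = -10 (g = 2*(3 - 8) = 2*(-5) = -10)
2560*g = 2560*(-10) = -25600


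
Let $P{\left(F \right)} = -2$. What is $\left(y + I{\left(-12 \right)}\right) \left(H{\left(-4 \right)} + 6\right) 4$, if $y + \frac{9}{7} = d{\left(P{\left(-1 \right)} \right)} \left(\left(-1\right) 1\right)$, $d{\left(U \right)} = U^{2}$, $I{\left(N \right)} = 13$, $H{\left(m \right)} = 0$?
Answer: $\frac{1296}{7} \approx 185.14$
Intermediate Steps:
$y = - \frac{37}{7}$ ($y = - \frac{9}{7} + \left(-2\right)^{2} \left(\left(-1\right) 1\right) = - \frac{9}{7} + 4 \left(-1\right) = - \frac{9}{7} - 4 = - \frac{37}{7} \approx -5.2857$)
$\left(y + I{\left(-12 \right)}\right) \left(H{\left(-4 \right)} + 6\right) 4 = \left(- \frac{37}{7} + 13\right) \left(0 + 6\right) 4 = \frac{54 \cdot 6 \cdot 4}{7} = \frac{54}{7} \cdot 24 = \frac{1296}{7}$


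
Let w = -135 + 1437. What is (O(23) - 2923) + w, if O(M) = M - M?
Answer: -1621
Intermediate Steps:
O(M) = 0
w = 1302
(O(23) - 2923) + w = (0 - 2923) + 1302 = -2923 + 1302 = -1621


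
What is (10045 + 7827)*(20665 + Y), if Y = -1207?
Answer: 347753376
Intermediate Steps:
(10045 + 7827)*(20665 + Y) = (10045 + 7827)*(20665 - 1207) = 17872*19458 = 347753376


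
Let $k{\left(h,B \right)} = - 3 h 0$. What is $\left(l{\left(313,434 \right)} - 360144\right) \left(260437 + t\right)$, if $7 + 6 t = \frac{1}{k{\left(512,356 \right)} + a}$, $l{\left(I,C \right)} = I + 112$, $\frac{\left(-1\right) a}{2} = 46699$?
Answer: $- \frac{17499743699769637}{186796} \approx -9.3684 \cdot 10^{10}$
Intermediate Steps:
$a = -93398$ ($a = \left(-2\right) 46699 = -93398$)
$k{\left(h,B \right)} = 0$
$l{\left(I,C \right)} = 112 + I$
$t = - \frac{217929}{186796}$ ($t = - \frac{7}{6} + \frac{1}{6 \left(0 - 93398\right)} = - \frac{7}{6} + \frac{1}{6 \left(-93398\right)} = - \frac{7}{6} + \frac{1}{6} \left(- \frac{1}{93398}\right) = - \frac{7}{6} - \frac{1}{560388} = - \frac{217929}{186796} \approx -1.1667$)
$\left(l{\left(313,434 \right)} - 360144\right) \left(260437 + t\right) = \left(\left(112 + 313\right) - 360144\right) \left(260437 - \frac{217929}{186796}\right) = \left(425 - 360144\right) \frac{48648371923}{186796} = \left(-359719\right) \frac{48648371923}{186796} = - \frac{17499743699769637}{186796}$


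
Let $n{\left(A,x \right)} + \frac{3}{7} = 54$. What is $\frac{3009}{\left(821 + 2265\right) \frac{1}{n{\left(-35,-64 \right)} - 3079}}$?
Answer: $- \frac{31862301}{10801} \approx -2949.9$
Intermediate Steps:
$n{\left(A,x \right)} = \frac{375}{7}$ ($n{\left(A,x \right)} = - \frac{3}{7} + 54 = \frac{375}{7}$)
$\frac{3009}{\left(821 + 2265\right) \frac{1}{n{\left(-35,-64 \right)} - 3079}} = \frac{3009}{\left(821 + 2265\right) \frac{1}{\frac{375}{7} - 3079}} = \frac{3009}{3086 \frac{1}{- \frac{21178}{7}}} = \frac{3009}{3086 \left(- \frac{7}{21178}\right)} = \frac{3009}{- \frac{10801}{10589}} = 3009 \left(- \frac{10589}{10801}\right) = - \frac{31862301}{10801}$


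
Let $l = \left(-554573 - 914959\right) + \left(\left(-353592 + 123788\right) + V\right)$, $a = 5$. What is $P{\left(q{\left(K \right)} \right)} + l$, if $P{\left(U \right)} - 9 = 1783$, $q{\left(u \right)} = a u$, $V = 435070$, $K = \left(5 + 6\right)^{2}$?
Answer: $-1262474$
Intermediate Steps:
$K = 121$ ($K = 11^{2} = 121$)
$q{\left(u \right)} = 5 u$
$P{\left(U \right)} = 1792$ ($P{\left(U \right)} = 9 + 1783 = 1792$)
$l = -1264266$ ($l = \left(-554573 - 914959\right) + \left(\left(-353592 + 123788\right) + 435070\right) = -1469532 + \left(-229804 + 435070\right) = -1469532 + 205266 = -1264266$)
$P{\left(q{\left(K \right)} \right)} + l = 1792 - 1264266 = -1262474$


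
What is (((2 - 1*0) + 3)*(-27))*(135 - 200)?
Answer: 8775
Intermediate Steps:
(((2 - 1*0) + 3)*(-27))*(135 - 200) = (((2 + 0) + 3)*(-27))*(-65) = ((2 + 3)*(-27))*(-65) = (5*(-27))*(-65) = -135*(-65) = 8775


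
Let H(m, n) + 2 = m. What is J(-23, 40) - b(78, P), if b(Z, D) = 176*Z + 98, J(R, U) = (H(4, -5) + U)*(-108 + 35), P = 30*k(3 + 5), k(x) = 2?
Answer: -16892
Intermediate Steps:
H(m, n) = -2 + m
P = 60 (P = 30*2 = 60)
J(R, U) = -146 - 73*U (J(R, U) = ((-2 + 4) + U)*(-108 + 35) = (2 + U)*(-73) = -146 - 73*U)
b(Z, D) = 98 + 176*Z
J(-23, 40) - b(78, P) = (-146 - 73*40) - (98 + 176*78) = (-146 - 2920) - (98 + 13728) = -3066 - 1*13826 = -3066 - 13826 = -16892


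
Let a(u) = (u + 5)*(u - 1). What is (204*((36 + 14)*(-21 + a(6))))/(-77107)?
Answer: -346800/77107 ≈ -4.4976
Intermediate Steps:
a(u) = (-1 + u)*(5 + u) (a(u) = (5 + u)*(-1 + u) = (-1 + u)*(5 + u))
(204*((36 + 14)*(-21 + a(6))))/(-77107) = (204*((36 + 14)*(-21 + (-5 + 6**2 + 4*6))))/(-77107) = (204*(50*(-21 + (-5 + 36 + 24))))*(-1/77107) = (204*(50*(-21 + 55)))*(-1/77107) = (204*(50*34))*(-1/77107) = (204*1700)*(-1/77107) = 346800*(-1/77107) = -346800/77107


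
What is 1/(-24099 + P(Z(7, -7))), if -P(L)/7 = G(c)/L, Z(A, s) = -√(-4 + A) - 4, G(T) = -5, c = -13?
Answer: -313427/7556652358 - 35*√3/7556652358 ≈ -4.1485e-5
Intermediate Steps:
Z(A, s) = -4 - √(-4 + A)
P(L) = 35/L (P(L) = -(-35)/L = 35/L)
1/(-24099 + P(Z(7, -7))) = 1/(-24099 + 35/(-4 - √(-4 + 7))) = 1/(-24099 + 35/(-4 - √3))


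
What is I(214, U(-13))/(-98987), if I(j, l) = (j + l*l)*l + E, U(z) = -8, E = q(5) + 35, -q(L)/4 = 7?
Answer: 2217/98987 ≈ 0.022397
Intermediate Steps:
q(L) = -28 (q(L) = -4*7 = -28)
E = 7 (E = -28 + 35 = 7)
I(j, l) = 7 + l*(j + l²) (I(j, l) = (j + l*l)*l + 7 = (j + l²)*l + 7 = l*(j + l²) + 7 = 7 + l*(j + l²))
I(214, U(-13))/(-98987) = (7 + (-8)³ + 214*(-8))/(-98987) = (7 - 512 - 1712)*(-1/98987) = -2217*(-1/98987) = 2217/98987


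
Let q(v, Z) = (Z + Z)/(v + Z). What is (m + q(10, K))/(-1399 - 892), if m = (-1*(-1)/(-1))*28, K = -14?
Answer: 21/2291 ≈ 0.0091663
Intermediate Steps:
q(v, Z) = 2*Z/(Z + v) (q(v, Z) = (2*Z)/(Z + v) = 2*Z/(Z + v))
m = -28 (m = (1*(-1))*28 = -1*28 = -28)
(m + q(10, K))/(-1399 - 892) = (-28 + 2*(-14)/(-14 + 10))/(-1399 - 892) = (-28 + 2*(-14)/(-4))/(-2291) = -(-28 + 2*(-14)*(-¼))/2291 = -(-28 + 7)/2291 = -1/2291*(-21) = 21/2291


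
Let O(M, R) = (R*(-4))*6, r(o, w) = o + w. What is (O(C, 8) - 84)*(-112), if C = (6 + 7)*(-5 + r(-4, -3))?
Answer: 30912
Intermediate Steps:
C = -156 (C = (6 + 7)*(-5 + (-4 - 3)) = 13*(-5 - 7) = 13*(-12) = -156)
O(M, R) = -24*R (O(M, R) = -4*R*6 = -24*R)
(O(C, 8) - 84)*(-112) = (-24*8 - 84)*(-112) = (-192 - 84)*(-112) = -276*(-112) = 30912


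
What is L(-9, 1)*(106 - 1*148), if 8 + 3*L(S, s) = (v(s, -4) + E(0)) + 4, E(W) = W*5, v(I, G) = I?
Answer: 42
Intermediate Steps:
E(W) = 5*W
L(S, s) = -4/3 + s/3 (L(S, s) = -8/3 + ((s + 5*0) + 4)/3 = -8/3 + ((s + 0) + 4)/3 = -8/3 + (s + 4)/3 = -8/3 + (4 + s)/3 = -8/3 + (4/3 + s/3) = -4/3 + s/3)
L(-9, 1)*(106 - 1*148) = (-4/3 + (⅓)*1)*(106 - 1*148) = (-4/3 + ⅓)*(106 - 148) = -1*(-42) = 42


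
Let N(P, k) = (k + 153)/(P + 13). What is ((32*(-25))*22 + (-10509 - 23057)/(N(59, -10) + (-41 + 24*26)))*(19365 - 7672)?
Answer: -790564954576/3829 ≈ -2.0647e+8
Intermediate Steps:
N(P, k) = (153 + k)/(13 + P)
((32*(-25))*22 + (-10509 - 23057)/(N(59, -10) + (-41 + 24*26)))*(19365 - 7672) = ((32*(-25))*22 + (-10509 - 23057)/((153 - 10)/(13 + 59) + (-41 + 24*26)))*(19365 - 7672) = (-800*22 - 33566/(143/72 + (-41 + 624)))*11693 = (-17600 - 33566/((1/72)*143 + 583))*11693 = (-17600 - 33566/(143/72 + 583))*11693 = (-17600 - 33566/42119/72)*11693 = (-17600 - 33566*72/42119)*11693 = (-17600 - 2416752/42119)*11693 = -743711152/42119*11693 = -790564954576/3829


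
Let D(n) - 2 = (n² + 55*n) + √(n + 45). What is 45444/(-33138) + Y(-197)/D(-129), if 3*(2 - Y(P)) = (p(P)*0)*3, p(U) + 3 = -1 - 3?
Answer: (-1082*√21 + 5164679*I)/(789*(√21 - 4774*I)) ≈ -1.3711 - 2.0107e-7*I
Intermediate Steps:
p(U) = -7 (p(U) = -3 + (-1 - 3) = -3 - 4 = -7)
D(n) = 2 + n² + √(45 + n) + 55*n (D(n) = 2 + ((n² + 55*n) + √(n + 45)) = 2 + ((n² + 55*n) + √(45 + n)) = 2 + (n² + √(45 + n) + 55*n) = 2 + n² + √(45 + n) + 55*n)
Y(P) = 2 (Y(P) = 2 - (-7*0)*3/3 = 2 - 0*3 = 2 - ⅓*0 = 2 + 0 = 2)
45444/(-33138) + Y(-197)/D(-129) = 45444/(-33138) + 2/(2 + (-129)² + √(45 - 129) + 55*(-129)) = 45444*(-1/33138) + 2/(2 + 16641 + √(-84) - 7095) = -1082/789 + 2/(2 + 16641 + 2*I*√21 - 7095) = -1082/789 + 2/(9548 + 2*I*√21)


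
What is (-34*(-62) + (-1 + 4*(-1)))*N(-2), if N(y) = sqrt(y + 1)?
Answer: 2103*I ≈ 2103.0*I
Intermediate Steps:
N(y) = sqrt(1 + y)
(-34*(-62) + (-1 + 4*(-1)))*N(-2) = (-34*(-62) + (-1 + 4*(-1)))*sqrt(1 - 2) = (2108 + (-1 - 4))*sqrt(-1) = (2108 - 5)*I = 2103*I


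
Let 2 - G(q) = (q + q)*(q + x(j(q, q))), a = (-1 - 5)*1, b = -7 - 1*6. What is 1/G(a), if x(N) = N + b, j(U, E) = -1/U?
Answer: -1/224 ≈ -0.0044643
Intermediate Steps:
b = -13 (b = -7 - 6 = -13)
x(N) = -13 + N (x(N) = N - 13 = -13 + N)
a = -6 (a = -6*1 = -6)
G(q) = 2 - 2*q*(-13 + q - 1/q) (G(q) = 2 - (q + q)*(q + (-13 - 1/q)) = 2 - 2*q*(-13 + q - 1/q))
1/G(a) = 1/(4 - 2*(-6)**2 + 26*(-6)) = 1/(4 - 2*36 - 156) = 1/(4 - 72 - 156) = 1/(-224) = -1/224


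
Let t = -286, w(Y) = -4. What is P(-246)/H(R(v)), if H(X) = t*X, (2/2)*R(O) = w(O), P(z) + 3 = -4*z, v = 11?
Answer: 981/1144 ≈ 0.85752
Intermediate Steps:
P(z) = -3 - 4*z
R(O) = -4
H(X) = -286*X
P(-246)/H(R(v)) = (-3 - 4*(-246))/((-286*(-4))) = (-3 + 984)/1144 = 981*(1/1144) = 981/1144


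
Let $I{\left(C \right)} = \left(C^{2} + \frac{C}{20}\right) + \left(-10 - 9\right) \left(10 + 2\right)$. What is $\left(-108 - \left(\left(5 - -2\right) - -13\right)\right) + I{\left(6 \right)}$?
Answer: $- \frac{3197}{10} \approx -319.7$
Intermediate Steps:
$I{\left(C \right)} = -228 + C^{2} + \frac{C}{20}$ ($I{\left(C \right)} = \left(C^{2} + \frac{C}{20}\right) - 228 = -228 + C^{2} + \frac{C}{20}$)
$\left(-108 - \left(\left(5 - -2\right) - -13\right)\right) + I{\left(6 \right)} = \left(-108 - \left(\left(5 - -2\right) - -13\right)\right) + \left(-228 + 6^{2} + \frac{1}{20} \cdot 6\right) = \left(-108 - \left(\left(5 + 2\right) + 13\right)\right) + \left(-228 + 36 + \frac{3}{10}\right) = \left(-108 - \left(7 + 13\right)\right) - \frac{1917}{10} = \left(-108 - 20\right) - \frac{1917}{10} = -128 - \frac{1917}{10} = - \frac{3197}{10}$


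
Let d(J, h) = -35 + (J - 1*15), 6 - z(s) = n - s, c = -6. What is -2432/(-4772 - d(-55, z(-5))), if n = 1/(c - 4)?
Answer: 2432/4667 ≈ 0.52111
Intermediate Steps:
n = -1/10 (n = 1/(-6 - 4) = 1/(-10) = -1/10 ≈ -0.10000)
z(s) = 61/10 + s (z(s) = 6 - (-1/10 - s) = 6 + (1/10 + s) = 61/10 + s)
d(J, h) = -50 + J (d(J, h) = -35 + (J - 15) = -35 + (-15 + J) = -50 + J)
-2432/(-4772 - d(-55, z(-5))) = -2432/(-4772 - (-50 - 55)) = -2432/(-4772 - 1*(-105)) = -2432/(-4772 + 105) = -2432/(-4667) = -2432*(-1/4667) = 2432/4667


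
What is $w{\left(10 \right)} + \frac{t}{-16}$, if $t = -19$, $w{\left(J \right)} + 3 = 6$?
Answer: $\frac{67}{16} \approx 4.1875$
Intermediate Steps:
$w{\left(J \right)} = 3$ ($w{\left(J \right)} = -3 + 6 = 3$)
$w{\left(10 \right)} + \frac{t}{-16} = 3 - \frac{19}{-16} = 3 - - \frac{19}{16} = 3 + \frac{19}{16} = \frac{67}{16}$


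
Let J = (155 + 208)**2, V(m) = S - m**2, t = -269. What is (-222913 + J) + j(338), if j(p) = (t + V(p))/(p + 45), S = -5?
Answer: -35022670/383 ≈ -91443.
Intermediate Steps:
V(m) = -5 - m**2
J = 131769 (J = 363**2 = 131769)
j(p) = (-274 - p**2)/(45 + p) (j(p) = (-269 + (-5 - p**2))/(p + 45) = (-274 - p**2)/(45 + p))
(-222913 + J) + j(338) = (-222913 + 131769) + (-274 - 1*338**2)/(45 + 338) = -91144 + (-274 - 1*114244)/383 = -91144 + (-274 - 114244)/383 = -91144 + (1/383)*(-114518) = -91144 - 114518/383 = -35022670/383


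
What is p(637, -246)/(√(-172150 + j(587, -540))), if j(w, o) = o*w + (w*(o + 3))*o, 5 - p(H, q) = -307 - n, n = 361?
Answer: 673*√169729130/169729130 ≈ 0.051658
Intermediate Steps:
p(H, q) = 673 (p(H, q) = 5 - (-307 - 1*361) = 5 - (-307 - 361) = 5 - 1*(-668) = 5 + 668 = 673)
j(w, o) = o*w + o*w*(3 + o) (j(w, o) = o*w + (w*(3 + o))*o = o*w + o*w*(3 + o))
p(637, -246)/(√(-172150 + j(587, -540))) = 673/(√(-172150 - 540*587*(4 - 540))) = 673/(√(-172150 - 540*587*(-536))) = 673/(√(-172150 + 169901280)) = 673/(√169729130) = 673*(√169729130/169729130) = 673*√169729130/169729130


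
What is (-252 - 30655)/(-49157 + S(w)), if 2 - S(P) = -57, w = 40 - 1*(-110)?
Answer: 30907/49098 ≈ 0.62950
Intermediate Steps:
w = 150 (w = 40 + 110 = 150)
S(P) = 59 (S(P) = 2 - 1*(-57) = 2 + 57 = 59)
(-252 - 30655)/(-49157 + S(w)) = (-252 - 30655)/(-49157 + 59) = -30907/(-49098) = -30907*(-1/49098) = 30907/49098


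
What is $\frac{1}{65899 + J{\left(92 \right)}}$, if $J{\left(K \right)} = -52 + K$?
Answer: $\frac{1}{65939} \approx 1.5166 \cdot 10^{-5}$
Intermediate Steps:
$\frac{1}{65899 + J{\left(92 \right)}} = \frac{1}{65899 + \left(-52 + 92\right)} = \frac{1}{65899 + 40} = \frac{1}{65939}$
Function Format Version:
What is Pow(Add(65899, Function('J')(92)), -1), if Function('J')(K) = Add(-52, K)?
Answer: Rational(1, 65939) ≈ 1.5166e-5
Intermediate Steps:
Pow(Add(65899, Function('J')(92)), -1) = Pow(Add(65899, Add(-52, 92)), -1) = Pow(Add(65899, 40), -1) = Pow(65939, -1) = Rational(1, 65939)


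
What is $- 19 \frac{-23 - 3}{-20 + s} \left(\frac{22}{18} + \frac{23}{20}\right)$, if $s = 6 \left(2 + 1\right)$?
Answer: $- \frac{105469}{180} \approx -585.94$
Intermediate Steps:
$s = 18$ ($s = 6 \cdot 3 = 18$)
$- 19 \frac{-23 - 3}{-20 + s} \left(\frac{22}{18} + \frac{23}{20}\right) = - 19 \frac{-23 - 3}{-20 + 18} \left(\frac{22}{18} + \frac{23}{20}\right) = - 19 \left(- \frac{26}{-2}\right) \left(22 \cdot \frac{1}{18} + 23 \cdot \frac{1}{20}\right) = - 19 \left(\left(-26\right) \left(- \frac{1}{2}\right)\right) \left(\frac{11}{9} + \frac{23}{20}\right) = \left(-19\right) 13 \cdot \frac{427}{180} = \left(-247\right) \frac{427}{180} = - \frac{105469}{180}$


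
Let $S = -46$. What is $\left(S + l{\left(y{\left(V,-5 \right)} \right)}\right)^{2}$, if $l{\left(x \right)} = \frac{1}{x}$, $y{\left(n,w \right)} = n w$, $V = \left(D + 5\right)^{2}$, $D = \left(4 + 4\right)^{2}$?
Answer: $\frac{1199092890961}{566678025} \approx 2116.0$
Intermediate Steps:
$D = 64$ ($D = 8^{2} = 64$)
$V = 4761$ ($V = \left(64 + 5\right)^{2} = 69^{2} = 4761$)
$\left(S + l{\left(y{\left(V,-5 \right)} \right)}\right)^{2} = \left(-46 + \frac{1}{4761 \left(-5\right)}\right)^{2} = \left(-46 + \frac{1}{-23805}\right)^{2} = \left(-46 - \frac{1}{23805}\right)^{2} = \left(- \frac{1095031}{23805}\right)^{2} = \frac{1199092890961}{566678025}$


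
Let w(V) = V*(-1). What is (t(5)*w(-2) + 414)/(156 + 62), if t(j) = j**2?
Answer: 232/109 ≈ 2.1284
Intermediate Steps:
w(V) = -V
(t(5)*w(-2) + 414)/(156 + 62) = (5**2*(-1*(-2)) + 414)/(156 + 62) = (25*2 + 414)/218 = (50 + 414)*(1/218) = 464*(1/218) = 232/109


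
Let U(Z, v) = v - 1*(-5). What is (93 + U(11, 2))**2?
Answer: 10000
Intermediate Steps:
U(Z, v) = 5 + v (U(Z, v) = v + 5 = 5 + v)
(93 + U(11, 2))**2 = (93 + (5 + 2))**2 = (93 + 7)**2 = 100**2 = 10000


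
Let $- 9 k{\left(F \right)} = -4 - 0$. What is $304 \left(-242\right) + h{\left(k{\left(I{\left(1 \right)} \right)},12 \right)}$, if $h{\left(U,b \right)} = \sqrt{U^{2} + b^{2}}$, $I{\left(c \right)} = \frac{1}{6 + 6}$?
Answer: $-73568 + \frac{4 \sqrt{730}}{9} \approx -73556.0$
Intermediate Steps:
$I{\left(c \right)} = \frac{1}{12}$
$k{\left(F \right)} = \frac{4}{9}$ ($k{\left(F \right)} = - \frac{-4 - 0}{9} = - \frac{-4 + 0}{9} = \left(- \frac{1}{9}\right) \left(-4\right) = \frac{4}{9}$)
$304 \left(-242\right) + h{\left(k{\left(I{\left(1 \right)} \right)},12 \right)} = 304 \left(-242\right) + \sqrt{\left(\frac{4}{9}\right)^{2} + 12^{2}} = -73568 + \sqrt{\frac{16}{81} + 144} = -73568 + \sqrt{\frac{11680}{81}} = -73568 + \frac{4 \sqrt{730}}{9}$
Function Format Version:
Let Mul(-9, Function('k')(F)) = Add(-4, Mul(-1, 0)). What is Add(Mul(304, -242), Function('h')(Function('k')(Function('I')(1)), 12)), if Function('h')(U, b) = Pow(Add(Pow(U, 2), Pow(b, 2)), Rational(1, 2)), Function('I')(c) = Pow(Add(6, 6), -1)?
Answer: Add(-73568, Mul(Rational(4, 9), Pow(730, Rational(1, 2)))) ≈ -73556.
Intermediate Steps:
Function('I')(c) = Rational(1, 12) (Function('I')(c) = Pow(12, -1) = Rational(1, 12))
Function('k')(F) = Rational(4, 9) (Function('k')(F) = Mul(Rational(-1, 9), Add(-4, Mul(-1, 0))) = Mul(Rational(-1, 9), Add(-4, 0)) = Mul(Rational(-1, 9), -4) = Rational(4, 9))
Add(Mul(304, -242), Function('h')(Function('k')(Function('I')(1)), 12)) = Add(Mul(304, -242), Pow(Add(Pow(Rational(4, 9), 2), Pow(12, 2)), Rational(1, 2))) = Add(-73568, Pow(Add(Rational(16, 81), 144), Rational(1, 2))) = Add(-73568, Pow(Rational(11680, 81), Rational(1, 2))) = Add(-73568, Mul(Rational(4, 9), Pow(730, Rational(1, 2))))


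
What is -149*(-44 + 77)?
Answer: -4917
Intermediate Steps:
-149*(-44 + 77) = -149*33 = -4917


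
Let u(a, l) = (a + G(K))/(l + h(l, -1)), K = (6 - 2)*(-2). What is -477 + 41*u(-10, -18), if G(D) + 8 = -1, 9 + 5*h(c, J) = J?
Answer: -8761/20 ≈ -438.05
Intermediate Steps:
K = -8 (K = 4*(-2) = -8)
h(c, J) = -9/5 + J/5
G(D) = -9 (G(D) = -8 - 1 = -9)
u(a, l) = (-9 + a)/(-2 + l) (u(a, l) = (a - 9)/(l + (-9/5 + (⅕)*(-1))) = (-9 + a)/(l + (-9/5 - ⅕)) = (-9 + a)/(l - 2) = (-9 + a)/(-2 + l))
-477 + 41*u(-10, -18) = -477 + 41*((-9 - 10)/(-2 - 18)) = -477 + 41*(-19/(-20)) = -477 + 41*(-1/20*(-19)) = -477 + 41*(19/20) = -477 + 779/20 = -8761/20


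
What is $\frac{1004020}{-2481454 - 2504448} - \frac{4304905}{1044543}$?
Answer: $- \frac{11256288256085}{2603994516393} \approx -4.3227$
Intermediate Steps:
$\frac{1004020}{-2481454 - 2504448} - \frac{4304905}{1044543} = \frac{1004020}{-4985902} - \frac{4304905}{1044543} = 1004020 \left(- \frac{1}{4985902}\right) - \frac{4304905}{1044543} = - \frac{502010}{2492951} - \frac{4304905}{1044543} = - \frac{11256288256085}{2603994516393}$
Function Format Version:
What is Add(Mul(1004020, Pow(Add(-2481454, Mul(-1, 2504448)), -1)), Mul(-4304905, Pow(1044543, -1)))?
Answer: Rational(-11256288256085, 2603994516393) ≈ -4.3227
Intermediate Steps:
Add(Mul(1004020, Pow(Add(-2481454, Mul(-1, 2504448)), -1)), Mul(-4304905, Pow(1044543, -1))) = Add(Mul(1004020, Pow(Add(-2481454, -2504448), -1)), Mul(-4304905, Rational(1, 1044543))) = Add(Mul(1004020, Pow(-4985902, -1)), Rational(-4304905, 1044543)) = Add(Mul(1004020, Rational(-1, 4985902)), Rational(-4304905, 1044543)) = Add(Rational(-502010, 2492951), Rational(-4304905, 1044543)) = Rational(-11256288256085, 2603994516393)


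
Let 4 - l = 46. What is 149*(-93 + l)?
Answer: -20115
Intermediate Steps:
l = -42 (l = 4 - 1*46 = 4 - 46 = -42)
149*(-93 + l) = 149*(-93 - 42) = 149*(-135) = -20115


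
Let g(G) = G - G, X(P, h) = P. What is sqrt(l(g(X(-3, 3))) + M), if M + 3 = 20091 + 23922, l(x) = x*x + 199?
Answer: sqrt(44209) ≈ 210.26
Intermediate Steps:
g(G) = 0
l(x) = 199 + x**2 (l(x) = x**2 + 199 = 199 + x**2)
M = 44010 (M = -3 + (20091 + 23922) = -3 + 44013 = 44010)
sqrt(l(g(X(-3, 3))) + M) = sqrt((199 + 0**2) + 44010) = sqrt((199 + 0) + 44010) = sqrt(199 + 44010) = sqrt(44209)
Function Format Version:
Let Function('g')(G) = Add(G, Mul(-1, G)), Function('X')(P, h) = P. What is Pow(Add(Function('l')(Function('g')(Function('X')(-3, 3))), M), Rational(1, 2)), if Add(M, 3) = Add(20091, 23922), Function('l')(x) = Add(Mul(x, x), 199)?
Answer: Pow(44209, Rational(1, 2)) ≈ 210.26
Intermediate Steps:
Function('g')(G) = 0
Function('l')(x) = Add(199, Pow(x, 2)) (Function('l')(x) = Add(Pow(x, 2), 199) = Add(199, Pow(x, 2)))
M = 44010 (M = Add(-3, Add(20091, 23922)) = Add(-3, 44013) = 44010)
Pow(Add(Function('l')(Function('g')(Function('X')(-3, 3))), M), Rational(1, 2)) = Pow(Add(Add(199, Pow(0, 2)), 44010), Rational(1, 2)) = Pow(Add(Add(199, 0), 44010), Rational(1, 2)) = Pow(Add(199, 44010), Rational(1, 2)) = Pow(44209, Rational(1, 2))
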